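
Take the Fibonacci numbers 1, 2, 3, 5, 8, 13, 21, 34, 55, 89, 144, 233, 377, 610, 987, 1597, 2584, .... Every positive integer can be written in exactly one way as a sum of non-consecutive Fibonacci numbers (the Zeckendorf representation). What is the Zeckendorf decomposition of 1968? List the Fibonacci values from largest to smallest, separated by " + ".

1597 + 233 + 89 + 34 + 13 + 2

Greedily peel off the largest Fibonacci term at each step:
take 1597 (≤ 1968); 1968 − 1597 = 371
take 233 (≤ 371); 371 − 233 = 138
take 89 (≤ 138); 138 − 89 = 49
take 34 (≤ 49); 49 − 34 = 15
take 13 (≤ 15); 15 − 13 = 2
take 2 (≤ 2); 2 − 2 = 0
So 1968 = 1597 + 233 + 89 + 34 + 13 + 2, with no two terms consecutive in the sequence.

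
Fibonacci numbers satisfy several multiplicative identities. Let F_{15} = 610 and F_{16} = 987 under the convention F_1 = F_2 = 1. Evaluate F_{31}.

By F_{2k+1} = F_k² + F_{k+1}²: F_{31} = 610² + 987² = 372100 + 974169 = 1346269.

1346269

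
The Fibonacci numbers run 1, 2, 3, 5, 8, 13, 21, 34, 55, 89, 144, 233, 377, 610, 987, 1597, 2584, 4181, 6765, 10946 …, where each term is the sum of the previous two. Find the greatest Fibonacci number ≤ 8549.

6765

6765 ≤ 8549 < 10946, so the largest Fibonacci number not exceeding 8549 is 6765.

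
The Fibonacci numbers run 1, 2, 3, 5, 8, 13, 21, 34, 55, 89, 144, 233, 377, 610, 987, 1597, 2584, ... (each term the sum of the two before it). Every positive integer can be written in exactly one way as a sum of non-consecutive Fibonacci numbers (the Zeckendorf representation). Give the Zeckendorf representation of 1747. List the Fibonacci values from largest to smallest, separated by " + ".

largest Fibonacci ≤ 1747 is 1597; 1747 − 1597 = 150
largest Fibonacci ≤ 150 is 144; 150 − 144 = 6
largest Fibonacci ≤ 6 is 5; 6 − 5 = 1
largest Fibonacci ≤ 1 is 1; 1 − 1 = 0
So 1747 = 1597 + 144 + 5 + 1, with no two terms consecutive in the sequence.

1597 + 144 + 5 + 1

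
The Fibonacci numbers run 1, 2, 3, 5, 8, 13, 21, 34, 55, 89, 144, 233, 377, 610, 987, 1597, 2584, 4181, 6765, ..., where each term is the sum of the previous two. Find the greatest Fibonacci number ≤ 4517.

4181 ≤ 4517 < 6765, so the largest Fibonacci number not exceeding 4517 is 4181.

4181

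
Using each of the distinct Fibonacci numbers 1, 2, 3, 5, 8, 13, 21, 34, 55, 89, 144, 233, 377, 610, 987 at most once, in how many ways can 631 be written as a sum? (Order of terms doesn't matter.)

Each representation comes from the Zeckendorf form by replacing some F_k with F_{k−1} + F_{k−2} where possible.
631 = 610+21 = 610+13+8 = 377+233+21 = … (13 more), for 16 in all.

16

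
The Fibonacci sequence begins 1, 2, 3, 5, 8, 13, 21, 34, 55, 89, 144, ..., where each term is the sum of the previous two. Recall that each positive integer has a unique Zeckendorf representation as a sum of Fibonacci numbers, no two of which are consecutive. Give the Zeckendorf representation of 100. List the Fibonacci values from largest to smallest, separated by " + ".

89 + 8 + 3

Repeatedly subtract the largest Fibonacci number that fits:
subtract 89 from 100: 11 remains
subtract 8 from 11: 3 remains
subtract 3 from 3: 0 remains
So 100 = 89 + 8 + 3, with no two terms consecutive in the sequence.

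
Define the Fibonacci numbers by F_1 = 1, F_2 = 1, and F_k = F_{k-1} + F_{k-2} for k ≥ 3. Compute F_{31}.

Iterating the recurrence up to F_{26} = 121393 and F_{25} = 75025:
F_{27} = F_{26} + F_{25} = 121393 + 75025 = 196418
F_{28} = F_{27} + F_{26} = 196418 + 121393 = 317811
F_{29} = F_{28} + F_{27} = 317811 + 196418 = 514229
F_{30} = F_{29} + F_{28} = 514229 + 317811 = 832040
F_{31} = F_{30} + F_{29} = 832040 + 514229 = 1346269

1346269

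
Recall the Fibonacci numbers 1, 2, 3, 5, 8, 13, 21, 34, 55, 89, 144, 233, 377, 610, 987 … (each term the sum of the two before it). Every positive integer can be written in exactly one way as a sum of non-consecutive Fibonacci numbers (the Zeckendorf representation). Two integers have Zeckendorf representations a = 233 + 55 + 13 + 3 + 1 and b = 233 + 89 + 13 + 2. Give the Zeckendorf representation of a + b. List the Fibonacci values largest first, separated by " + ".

The two numbers are 305 and 337, so their sum is 642.
Repeatedly subtract the largest Fibonacci number that fits:
subtract 610 from 642: 32 remains
subtract 21 from 32: 11 remains
subtract 8 from 11: 3 remains
subtract 3 from 3: 0 remains

610 + 21 + 8 + 3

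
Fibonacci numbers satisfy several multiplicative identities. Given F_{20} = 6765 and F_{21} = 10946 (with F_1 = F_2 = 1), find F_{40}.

102334155

By the doubling identity F_{2k} = F_k(2F_{k+1} − F_k): F_{40} = 6765·(2·10946 − 6765) = 6765·15127 = 102334155.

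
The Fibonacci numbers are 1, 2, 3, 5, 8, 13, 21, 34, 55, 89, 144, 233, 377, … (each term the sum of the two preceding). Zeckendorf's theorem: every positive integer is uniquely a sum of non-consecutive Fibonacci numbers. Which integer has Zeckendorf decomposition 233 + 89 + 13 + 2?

233 + 89 + 13 + 2 = 337.

337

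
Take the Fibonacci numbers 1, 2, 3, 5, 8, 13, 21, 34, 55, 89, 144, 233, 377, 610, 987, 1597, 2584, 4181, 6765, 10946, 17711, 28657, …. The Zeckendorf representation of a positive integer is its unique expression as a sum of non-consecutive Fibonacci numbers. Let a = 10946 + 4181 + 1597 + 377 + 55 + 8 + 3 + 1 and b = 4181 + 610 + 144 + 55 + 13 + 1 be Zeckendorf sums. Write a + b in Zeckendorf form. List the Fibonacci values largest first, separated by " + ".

17711 + 4181 + 233 + 34 + 13

The two numbers are 17168 and 5004, so their sum is 22172.
Repeatedly subtract the largest Fibonacci number that fits:
22172: greatest Fibonacci not exceeding it is 17711, leaving 4461
4461: greatest Fibonacci not exceeding it is 4181, leaving 280
280: greatest Fibonacci not exceeding it is 233, leaving 47
47: greatest Fibonacci not exceeding it is 34, leaving 13
13: greatest Fibonacci not exceeding it is 13, leaving 0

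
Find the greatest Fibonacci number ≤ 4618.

4181 ≤ 4618 < 6765, so the largest Fibonacci number not exceeding 4618 is 4181.

4181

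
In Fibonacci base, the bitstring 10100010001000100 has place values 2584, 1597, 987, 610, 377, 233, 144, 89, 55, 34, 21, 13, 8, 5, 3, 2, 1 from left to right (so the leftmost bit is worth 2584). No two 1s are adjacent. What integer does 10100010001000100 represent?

3739

Summing the place values of the 1 bits: 2584 + 987 + 144 + 21 + 3 = 3739.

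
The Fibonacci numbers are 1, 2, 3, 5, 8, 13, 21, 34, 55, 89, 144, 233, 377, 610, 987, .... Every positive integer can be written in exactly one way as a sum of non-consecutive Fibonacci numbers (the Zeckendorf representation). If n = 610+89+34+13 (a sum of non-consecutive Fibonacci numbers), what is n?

746

610+89+34+13 = 746.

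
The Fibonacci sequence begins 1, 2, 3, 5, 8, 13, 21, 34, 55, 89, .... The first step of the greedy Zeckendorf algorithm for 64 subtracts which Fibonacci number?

55 ≤ 64 < 89, so the largest Fibonacci number not exceeding 64 is 55.

55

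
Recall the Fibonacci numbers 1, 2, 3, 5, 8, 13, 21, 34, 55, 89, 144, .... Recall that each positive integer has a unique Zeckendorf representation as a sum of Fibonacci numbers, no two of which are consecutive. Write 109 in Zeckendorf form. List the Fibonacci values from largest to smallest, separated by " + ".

109 − 89 = 20
20 − 13 = 7
7 − 5 = 2
2 − 2 = 0
So 109 = 89 + 13 + 5 + 2, with no two terms consecutive in the sequence.

89 + 13 + 5 + 2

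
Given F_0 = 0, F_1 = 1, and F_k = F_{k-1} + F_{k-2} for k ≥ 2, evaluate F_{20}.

Iterating the recurrence up to F_{12} = 144 and F_{11} = 89:
F_{13} = F_{12} + F_{11} = 144 + 89 = 233
F_{14} = F_{13} + F_{12} = 233 + 144 = 377
F_{15} = F_{14} + F_{13} = 377 + 233 = 610
F_{16} = F_{15} + F_{14} = 610 + 377 = 987
F_{17} = F_{16} + F_{15} = 987 + 610 = 1597
F_{18} = F_{17} + F_{16} = 1597 + 987 = 2584
F_{19} = F_{18} + F_{17} = 2584 + 1597 = 4181
F_{20} = F_{19} + F_{18} = 4181 + 2584 = 6765

6765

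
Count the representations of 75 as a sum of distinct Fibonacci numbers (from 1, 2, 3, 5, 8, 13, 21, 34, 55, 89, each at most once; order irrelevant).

Starting from the Zeckendorf form and repeatedly splitting a term F_k into F_{k−1} + F_{k−2} (when neither is already used) reaches every representation.
75 = 55+13+5+2 = 34+21+13+5+2 — 2 representations.

2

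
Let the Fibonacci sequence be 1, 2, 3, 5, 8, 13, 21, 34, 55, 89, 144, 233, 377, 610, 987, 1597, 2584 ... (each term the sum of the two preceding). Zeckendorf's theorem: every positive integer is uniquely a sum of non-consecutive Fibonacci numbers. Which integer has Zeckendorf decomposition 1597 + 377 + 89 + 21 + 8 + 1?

2093

1597 + 377 + 89 + 21 + 8 + 1 = 2093.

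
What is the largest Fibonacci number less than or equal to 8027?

6765 ≤ 8027 < 10946, so the largest Fibonacci number not exceeding 8027 is 6765.

6765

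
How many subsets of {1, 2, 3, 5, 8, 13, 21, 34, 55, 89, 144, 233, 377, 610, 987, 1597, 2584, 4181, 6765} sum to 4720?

Each representation comes from the Zeckendorf form by replacing some F_k with F_{k−1} + F_{k−2} where possible.
4720 = 4181+377+144+13+5 = 4181+377+144+13+3+2 = 4181+377+89+55+13+5 = 4181+377+144+8+5+3+2 = … (41 more), for 45 in all.

45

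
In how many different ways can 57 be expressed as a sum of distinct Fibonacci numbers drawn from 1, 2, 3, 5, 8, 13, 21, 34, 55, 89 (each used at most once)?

57 = 55+2 = 34+21+2 = 34+13+8+2 = … (1 more), for 4 in all.

4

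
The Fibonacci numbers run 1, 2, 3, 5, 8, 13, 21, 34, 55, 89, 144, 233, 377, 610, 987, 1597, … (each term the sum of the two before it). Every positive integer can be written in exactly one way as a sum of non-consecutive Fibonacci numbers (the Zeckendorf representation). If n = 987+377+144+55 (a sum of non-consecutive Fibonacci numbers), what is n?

1563

987+377+144+55 = 1563.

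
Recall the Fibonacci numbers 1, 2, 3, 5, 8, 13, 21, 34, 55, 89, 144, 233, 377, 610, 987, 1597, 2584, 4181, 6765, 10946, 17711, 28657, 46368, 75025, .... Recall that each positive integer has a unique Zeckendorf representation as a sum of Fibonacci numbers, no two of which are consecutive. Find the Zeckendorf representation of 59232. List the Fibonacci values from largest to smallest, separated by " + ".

46368 + 10946 + 1597 + 233 + 55 + 21 + 8 + 3 + 1

subtract 46368 from 59232: 12864 remains
subtract 10946 from 12864: 1918 remains
subtract 1597 from 1918: 321 remains
subtract 233 from 321: 88 remains
subtract 55 from 88: 33 remains
subtract 21 from 33: 12 remains
subtract 8 from 12: 4 remains
subtract 3 from 4: 1 remains
subtract 1 from 1: 0 remains
So 59232 = 46368 + 10946 + 1597 + 233 + 55 + 21 + 8 + 3 + 1, with no two terms consecutive in the sequence.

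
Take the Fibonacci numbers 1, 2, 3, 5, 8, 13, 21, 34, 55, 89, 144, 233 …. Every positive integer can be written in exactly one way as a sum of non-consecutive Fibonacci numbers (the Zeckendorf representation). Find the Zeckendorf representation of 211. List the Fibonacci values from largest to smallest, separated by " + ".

211: greatest Fibonacci not exceeding it is 144, leaving 67
67: greatest Fibonacci not exceeding it is 55, leaving 12
12: greatest Fibonacci not exceeding it is 8, leaving 4
4: greatest Fibonacci not exceeding it is 3, leaving 1
1: greatest Fibonacci not exceeding it is 1, leaving 0
So 211 = 144 + 55 + 8 + 3 + 1, with no two terms consecutive in the sequence.

144 + 55 + 8 + 3 + 1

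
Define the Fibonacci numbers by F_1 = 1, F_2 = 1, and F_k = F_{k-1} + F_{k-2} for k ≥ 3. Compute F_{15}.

Iterating the recurrence up to F_{8} = 21 and F_{7} = 13:
F_{9} = F_{8} + F_{7} = 21 + 13 = 34
F_{10} = F_{9} + F_{8} = 34 + 21 = 55
F_{11} = F_{10} + F_{9} = 55 + 34 = 89
F_{12} = F_{11} + F_{10} = 89 + 55 = 144
F_{13} = F_{12} + F_{11} = 144 + 89 = 233
F_{14} = F_{13} + F_{12} = 233 + 144 = 377
F_{15} = F_{14} + F_{13} = 377 + 233 = 610

610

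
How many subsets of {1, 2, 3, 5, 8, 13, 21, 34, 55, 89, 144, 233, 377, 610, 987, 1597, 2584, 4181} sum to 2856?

39

Starting from the Zeckendorf form and repeatedly splitting a term F_k into F_{k−1} + F_{k−2} (when neither is already used) reaches every representation.
2856 = 2584+233+34+5 = 2584+233+34+3+2 = 2584+233+21+13+5 = 2584+144+89+34+5 = … (35 more), for 39 in all.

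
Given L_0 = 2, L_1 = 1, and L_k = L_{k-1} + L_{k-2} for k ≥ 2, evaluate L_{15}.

Iterating the recurrence up to L_{10} = 123 and L_{9} = 76:
L_{11} = L_{10} + L_{9} = 123 + 76 = 199
L_{12} = L_{11} + L_{10} = 199 + 123 = 322
L_{13} = L_{12} + L_{11} = 322 + 199 = 521
L_{14} = L_{13} + L_{12} = 521 + 322 = 843
L_{15} = L_{14} + L_{13} = 843 + 521 = 1364

1364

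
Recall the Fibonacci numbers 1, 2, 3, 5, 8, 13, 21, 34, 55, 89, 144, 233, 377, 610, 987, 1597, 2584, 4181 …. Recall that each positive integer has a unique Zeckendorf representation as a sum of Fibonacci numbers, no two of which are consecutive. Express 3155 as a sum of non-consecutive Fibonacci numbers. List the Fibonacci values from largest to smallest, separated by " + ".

2584 + 377 + 144 + 34 + 13 + 3

Repeatedly subtract the largest Fibonacci number that fits:
take 2584 (≤ 3155); 3155 − 2584 = 571
take 377 (≤ 571); 571 − 377 = 194
take 144 (≤ 194); 194 − 144 = 50
take 34 (≤ 50); 50 − 34 = 16
take 13 (≤ 16); 16 − 13 = 3
take 3 (≤ 3); 3 − 3 = 0
So 3155 = 2584 + 377 + 144 + 34 + 13 + 3, with no two terms consecutive in the sequence.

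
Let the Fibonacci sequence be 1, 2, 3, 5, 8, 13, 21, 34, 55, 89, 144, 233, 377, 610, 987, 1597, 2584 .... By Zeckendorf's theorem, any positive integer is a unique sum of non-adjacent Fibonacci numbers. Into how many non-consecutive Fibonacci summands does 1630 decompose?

5

1630 − 1597 = 33
33 − 21 = 12
12 − 8 = 4
4 − 3 = 1
1 − 1 = 0
1630 = 1597 + 21 + 8 + 3 + 1, which has 5 terms.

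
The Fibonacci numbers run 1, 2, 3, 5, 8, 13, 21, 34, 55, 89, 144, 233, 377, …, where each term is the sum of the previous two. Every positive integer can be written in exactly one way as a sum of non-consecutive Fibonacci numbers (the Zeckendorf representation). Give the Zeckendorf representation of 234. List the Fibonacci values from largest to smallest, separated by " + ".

233 + 1

Repeatedly subtract the largest Fibonacci number that fits:
234: greatest Fibonacci not exceeding it is 233, leaving 1
1: greatest Fibonacci not exceeding it is 1, leaving 0
So 234 = 233 + 1, with no two terms consecutive in the sequence.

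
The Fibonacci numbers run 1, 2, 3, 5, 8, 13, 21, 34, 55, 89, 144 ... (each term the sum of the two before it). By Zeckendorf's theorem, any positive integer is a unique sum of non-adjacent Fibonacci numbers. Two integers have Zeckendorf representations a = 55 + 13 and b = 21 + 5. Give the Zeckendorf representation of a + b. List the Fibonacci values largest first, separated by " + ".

89 + 5

The two numbers are 68 and 26, so their sum is 94.
Repeatedly subtract the largest Fibonacci number that fits:
take 89 (≤ 94); 94 − 89 = 5
take 5 (≤ 5); 5 − 5 = 0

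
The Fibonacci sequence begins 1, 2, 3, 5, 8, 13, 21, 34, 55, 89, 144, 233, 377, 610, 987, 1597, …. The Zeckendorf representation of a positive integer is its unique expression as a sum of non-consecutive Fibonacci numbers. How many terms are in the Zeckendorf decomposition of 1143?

subtract 987 from 1143: 156 remains
subtract 144 from 156: 12 remains
subtract 8 from 12: 4 remains
subtract 3 from 4: 1 remains
subtract 1 from 1: 0 remains
1143 = 987 + 144 + 8 + 3 + 1, which has 5 terms.

5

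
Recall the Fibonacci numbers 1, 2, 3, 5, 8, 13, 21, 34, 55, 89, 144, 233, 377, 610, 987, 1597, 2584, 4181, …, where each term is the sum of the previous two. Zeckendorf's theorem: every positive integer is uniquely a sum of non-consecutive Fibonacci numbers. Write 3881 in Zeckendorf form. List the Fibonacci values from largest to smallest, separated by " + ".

take 2584 (≤ 3881); 3881 − 2584 = 1297
take 987 (≤ 1297); 1297 − 987 = 310
take 233 (≤ 310); 310 − 233 = 77
take 55 (≤ 77); 77 − 55 = 22
take 21 (≤ 22); 22 − 21 = 1
take 1 (≤ 1); 1 − 1 = 0
So 3881 = 2584 + 987 + 233 + 55 + 21 + 1, with no two terms consecutive in the sequence.

2584 + 987 + 233 + 55 + 21 + 1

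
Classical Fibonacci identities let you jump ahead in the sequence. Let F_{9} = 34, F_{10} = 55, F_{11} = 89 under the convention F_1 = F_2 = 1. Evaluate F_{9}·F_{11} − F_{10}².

1

34·89 − 55² = 3026 − 3025 = 1. (Cassini's identity: F_{k−1}F_{k+1} − F_k² = (−1)^k.)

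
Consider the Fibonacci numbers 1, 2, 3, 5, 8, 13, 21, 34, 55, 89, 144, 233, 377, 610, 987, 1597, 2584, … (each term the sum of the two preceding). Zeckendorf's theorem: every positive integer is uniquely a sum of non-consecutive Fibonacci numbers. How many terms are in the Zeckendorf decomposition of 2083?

Repeatedly subtract the largest Fibonacci number that fits:
largest Fibonacci ≤ 2083 is 1597; 2083 − 1597 = 486
largest Fibonacci ≤ 486 is 377; 486 − 377 = 109
largest Fibonacci ≤ 109 is 89; 109 − 89 = 20
largest Fibonacci ≤ 20 is 13; 20 − 13 = 7
largest Fibonacci ≤ 7 is 5; 7 − 5 = 2
largest Fibonacci ≤ 2 is 2; 2 − 2 = 0
2083 = 1597 + 377 + 89 + 13 + 5 + 2, which has 6 terms.

6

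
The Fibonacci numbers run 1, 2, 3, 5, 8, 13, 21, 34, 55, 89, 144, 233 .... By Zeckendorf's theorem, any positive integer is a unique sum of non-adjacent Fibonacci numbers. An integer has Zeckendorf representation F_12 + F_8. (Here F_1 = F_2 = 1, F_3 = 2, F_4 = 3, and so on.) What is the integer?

165

F_12 + F_8 = 144 + 21 = 165.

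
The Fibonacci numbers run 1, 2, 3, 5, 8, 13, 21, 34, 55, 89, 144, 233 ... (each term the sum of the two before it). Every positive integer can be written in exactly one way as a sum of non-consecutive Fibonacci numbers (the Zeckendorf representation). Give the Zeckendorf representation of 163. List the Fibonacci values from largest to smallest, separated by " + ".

144 + 13 + 5 + 1

Greedily peel off the largest Fibonacci term at each step:
163: greatest Fibonacci not exceeding it is 144, leaving 19
19: greatest Fibonacci not exceeding it is 13, leaving 6
6: greatest Fibonacci not exceeding it is 5, leaving 1
1: greatest Fibonacci not exceeding it is 1, leaving 0
So 163 = 144 + 13 + 5 + 1, with no two terms consecutive in the sequence.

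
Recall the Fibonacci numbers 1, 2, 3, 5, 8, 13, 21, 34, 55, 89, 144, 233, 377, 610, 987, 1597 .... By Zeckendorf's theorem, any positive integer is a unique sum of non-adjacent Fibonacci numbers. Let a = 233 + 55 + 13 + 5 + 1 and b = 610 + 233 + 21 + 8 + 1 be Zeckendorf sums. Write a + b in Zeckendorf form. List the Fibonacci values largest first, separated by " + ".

987 + 144 + 34 + 13 + 2

The two numbers are 307 and 873, so their sum is 1180.
take 987 (≤ 1180); 1180 − 987 = 193
take 144 (≤ 193); 193 − 144 = 49
take 34 (≤ 49); 49 − 34 = 15
take 13 (≤ 15); 15 − 13 = 2
take 2 (≤ 2); 2 − 2 = 0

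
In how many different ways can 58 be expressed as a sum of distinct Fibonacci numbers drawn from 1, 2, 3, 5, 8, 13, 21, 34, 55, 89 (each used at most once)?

Starting from the Zeckendorf form and repeatedly splitting a term F_k into F_{k−1} + F_{k−2} (when neither is already used) reaches every representation.
58 = 55+3 = 55+2+1 = 34+21+3 = 34+21+2+1 = 34+13+8+3 = … (2 more), for 7 in all.

7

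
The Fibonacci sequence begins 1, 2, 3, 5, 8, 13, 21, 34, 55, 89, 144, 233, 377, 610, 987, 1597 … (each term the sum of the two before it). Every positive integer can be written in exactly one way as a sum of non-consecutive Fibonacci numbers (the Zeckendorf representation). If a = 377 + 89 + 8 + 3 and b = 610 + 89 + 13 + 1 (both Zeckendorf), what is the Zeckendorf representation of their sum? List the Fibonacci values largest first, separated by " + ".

The two numbers are 477 and 713, so their sum is 1190.
1190: greatest Fibonacci not exceeding it is 987, leaving 203
203: greatest Fibonacci not exceeding it is 144, leaving 59
59: greatest Fibonacci not exceeding it is 55, leaving 4
4: greatest Fibonacci not exceeding it is 3, leaving 1
1: greatest Fibonacci not exceeding it is 1, leaving 0

987 + 144 + 55 + 3 + 1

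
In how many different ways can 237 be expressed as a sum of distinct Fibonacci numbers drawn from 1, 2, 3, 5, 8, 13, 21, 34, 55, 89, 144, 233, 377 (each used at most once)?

Each representation comes from the Zeckendorf form by replacing some F_k with F_{k−1} + F_{k−2} where possible.
237 = 233+3+1 = 144+89+3+1 = 144+55+34+3+1 = … (2 more), for 5 in all.

5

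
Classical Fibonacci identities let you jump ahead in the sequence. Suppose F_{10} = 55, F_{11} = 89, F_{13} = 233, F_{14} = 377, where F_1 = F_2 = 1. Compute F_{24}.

By the addition formula F_{m+n} = F_m F_{n+1} + F_{m−1} F_n with m=11, n=13: F_{24} = 89·377 + 55·233 = 33553 + 12815 = 46368.

46368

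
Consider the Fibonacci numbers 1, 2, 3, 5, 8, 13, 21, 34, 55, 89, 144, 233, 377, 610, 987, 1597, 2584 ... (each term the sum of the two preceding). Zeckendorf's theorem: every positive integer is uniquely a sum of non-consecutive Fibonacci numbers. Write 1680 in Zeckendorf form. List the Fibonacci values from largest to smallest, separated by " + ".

1597 + 55 + 21 + 5 + 2

Greedily peel off the largest Fibonacci term at each step:
subtract 1597 from 1680: 83 remains
subtract 55 from 83: 28 remains
subtract 21 from 28: 7 remains
subtract 5 from 7: 2 remains
subtract 2 from 2: 0 remains
So 1680 = 1597 + 55 + 21 + 5 + 2, with no two terms consecutive in the sequence.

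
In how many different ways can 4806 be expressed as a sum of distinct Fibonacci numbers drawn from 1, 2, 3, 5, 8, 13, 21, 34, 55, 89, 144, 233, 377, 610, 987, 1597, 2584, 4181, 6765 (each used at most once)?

25

4806 = 4181+610+13+2 = 4181+610+8+5+2 = 4181+377+233+13+2 = 2584+1597+610+13+2 = 4181+377+233+8+5+2 = … (20 more), for 25 in all.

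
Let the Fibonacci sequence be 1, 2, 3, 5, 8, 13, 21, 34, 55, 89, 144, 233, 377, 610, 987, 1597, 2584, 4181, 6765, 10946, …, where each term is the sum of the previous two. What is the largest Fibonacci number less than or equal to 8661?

6765 ≤ 8661 < 10946, so the largest Fibonacci number not exceeding 8661 is 6765.

6765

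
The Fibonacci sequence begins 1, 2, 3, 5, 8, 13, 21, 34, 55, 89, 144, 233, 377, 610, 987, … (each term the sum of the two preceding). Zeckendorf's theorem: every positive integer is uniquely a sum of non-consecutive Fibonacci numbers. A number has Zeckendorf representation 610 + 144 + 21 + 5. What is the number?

780

610 + 144 + 21 + 5 = 780.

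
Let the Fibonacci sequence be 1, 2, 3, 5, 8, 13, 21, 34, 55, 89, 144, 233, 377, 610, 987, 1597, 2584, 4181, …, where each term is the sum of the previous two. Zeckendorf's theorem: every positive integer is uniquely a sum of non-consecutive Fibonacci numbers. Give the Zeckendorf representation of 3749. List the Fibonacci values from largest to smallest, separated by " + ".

2584 + 987 + 144 + 34

largest Fibonacci ≤ 3749 is 2584; 3749 − 2584 = 1165
largest Fibonacci ≤ 1165 is 987; 1165 − 987 = 178
largest Fibonacci ≤ 178 is 144; 178 − 144 = 34
largest Fibonacci ≤ 34 is 34; 34 − 34 = 0
So 3749 = 2584 + 987 + 144 + 34, with no two terms consecutive in the sequence.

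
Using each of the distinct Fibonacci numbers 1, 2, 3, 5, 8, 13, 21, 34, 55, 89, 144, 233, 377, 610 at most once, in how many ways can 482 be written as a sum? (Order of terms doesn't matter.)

20

482 = 377+89+13+3 = 377+89+13+2+1 = 377+89+8+5+3 = 377+55+34+13+3 = 233+144+89+13+3 = … (15 more), for 20 in all.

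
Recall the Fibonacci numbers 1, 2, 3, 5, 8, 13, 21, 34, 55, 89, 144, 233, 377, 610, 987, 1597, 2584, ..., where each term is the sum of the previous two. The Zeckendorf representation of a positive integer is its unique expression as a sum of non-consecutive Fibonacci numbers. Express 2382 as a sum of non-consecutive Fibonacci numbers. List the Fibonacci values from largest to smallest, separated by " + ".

1597 + 610 + 144 + 21 + 8 + 2

Repeatedly subtract the largest Fibonacci number that fits:
subtract 1597 from 2382: 785 remains
subtract 610 from 785: 175 remains
subtract 144 from 175: 31 remains
subtract 21 from 31: 10 remains
subtract 8 from 10: 2 remains
subtract 2 from 2: 0 remains
So 2382 = 1597 + 610 + 144 + 21 + 8 + 2, with no two terms consecutive in the sequence.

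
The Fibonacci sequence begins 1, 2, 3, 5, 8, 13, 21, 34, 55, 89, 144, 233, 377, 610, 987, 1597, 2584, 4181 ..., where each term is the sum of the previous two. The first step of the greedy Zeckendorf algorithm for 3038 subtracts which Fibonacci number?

2584

2584 ≤ 3038 < 4181, so the largest Fibonacci number not exceeding 3038 is 2584.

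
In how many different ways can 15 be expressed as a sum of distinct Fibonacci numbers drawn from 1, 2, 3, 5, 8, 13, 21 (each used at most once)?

2

15 = 13+2 = 8+5+2 — 2 representations.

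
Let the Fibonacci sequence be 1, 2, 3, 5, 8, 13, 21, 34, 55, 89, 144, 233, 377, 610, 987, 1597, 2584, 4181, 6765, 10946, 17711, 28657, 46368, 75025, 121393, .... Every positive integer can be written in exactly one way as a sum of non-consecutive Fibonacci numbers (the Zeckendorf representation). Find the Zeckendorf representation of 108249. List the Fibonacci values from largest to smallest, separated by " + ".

75025 + 28657 + 4181 + 377 + 8 + 1

Greedily peel off the largest Fibonacci term at each step:
108249: greatest Fibonacci not exceeding it is 75025, leaving 33224
33224: greatest Fibonacci not exceeding it is 28657, leaving 4567
4567: greatest Fibonacci not exceeding it is 4181, leaving 386
386: greatest Fibonacci not exceeding it is 377, leaving 9
9: greatest Fibonacci not exceeding it is 8, leaving 1
1: greatest Fibonacci not exceeding it is 1, leaving 0
So 108249 = 75025 + 28657 + 4181 + 377 + 8 + 1, with no two terms consecutive in the sequence.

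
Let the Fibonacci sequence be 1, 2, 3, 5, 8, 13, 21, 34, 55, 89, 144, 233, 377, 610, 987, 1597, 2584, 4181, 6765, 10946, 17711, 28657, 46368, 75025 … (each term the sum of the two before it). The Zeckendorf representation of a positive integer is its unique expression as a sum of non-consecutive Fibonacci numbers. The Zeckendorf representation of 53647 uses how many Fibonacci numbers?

Greedily peel off the largest Fibonacci term at each step:
46368 ≤ 53647 < 75025, so take 46368; remainder 7279
6765 ≤ 7279 < 10946, so take 6765; remainder 514
377 ≤ 514 < 610, so take 377; remainder 137
89 ≤ 137 < 144, so take 89; remainder 48
34 ≤ 48 < 55, so take 34; remainder 14
13 ≤ 14 < 21, so take 13; remainder 1
1 ≤ 1 < 2, so take 1; remainder 0
53647 = 46368 + 6765 + 377 + 89 + 34 + 13 + 1, which has 7 terms.

7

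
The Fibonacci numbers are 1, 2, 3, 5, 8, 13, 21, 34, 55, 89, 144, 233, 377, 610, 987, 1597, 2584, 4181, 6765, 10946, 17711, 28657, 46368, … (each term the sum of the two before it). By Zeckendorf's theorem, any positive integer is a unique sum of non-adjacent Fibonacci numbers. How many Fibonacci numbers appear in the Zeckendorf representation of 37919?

7

largest Fibonacci ≤ 37919 is 28657; 37919 − 28657 = 9262
largest Fibonacci ≤ 9262 is 6765; 9262 − 6765 = 2497
largest Fibonacci ≤ 2497 is 1597; 2497 − 1597 = 900
largest Fibonacci ≤ 900 is 610; 900 − 610 = 290
largest Fibonacci ≤ 290 is 233; 290 − 233 = 57
largest Fibonacci ≤ 57 is 55; 57 − 55 = 2
largest Fibonacci ≤ 2 is 2; 2 − 2 = 0
37919 = 28657 + 6765 + 1597 + 610 + 233 + 55 + 2, which has 7 terms.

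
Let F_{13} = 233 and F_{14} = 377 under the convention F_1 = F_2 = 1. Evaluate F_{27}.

196418

By F_{2k+1} = F_k² + F_{k+1}²: F_{27} = 233² + 377² = 54289 + 142129 = 196418.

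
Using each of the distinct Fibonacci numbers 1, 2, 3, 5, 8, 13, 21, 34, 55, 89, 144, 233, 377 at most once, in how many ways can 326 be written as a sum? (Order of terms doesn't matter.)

7

Starting from the Zeckendorf form and repeatedly splitting a term F_k into F_{k−1} + F_{k−2} (when neither is already used) reaches every representation.
326 = 233+89+3+1 = 233+55+34+3+1 = 233+55+21+13+3+1 = 144+89+55+34+3+1 = … (3 more), for 7 in all.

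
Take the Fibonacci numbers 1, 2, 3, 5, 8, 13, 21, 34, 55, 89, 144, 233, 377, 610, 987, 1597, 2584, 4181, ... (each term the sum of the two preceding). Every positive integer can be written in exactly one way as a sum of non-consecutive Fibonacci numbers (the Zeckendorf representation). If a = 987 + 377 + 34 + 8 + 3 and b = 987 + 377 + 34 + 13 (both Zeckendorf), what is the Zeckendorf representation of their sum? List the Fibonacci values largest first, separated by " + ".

The two numbers are 1409 and 1411, so their sum is 2820.
Greedy algorithm:
2584 ≤ 2820 < 4181, so take 2584; remainder 236
233 ≤ 236 < 377, so take 233; remainder 3
3 ≤ 3 < 5, so take 3; remainder 0

2584 + 233 + 3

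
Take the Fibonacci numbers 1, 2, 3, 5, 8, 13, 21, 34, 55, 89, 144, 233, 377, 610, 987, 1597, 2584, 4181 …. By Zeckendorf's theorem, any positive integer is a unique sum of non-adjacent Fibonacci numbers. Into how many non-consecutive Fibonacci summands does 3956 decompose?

3956: greatest Fibonacci not exceeding it is 2584, leaving 1372
1372: greatest Fibonacci not exceeding it is 987, leaving 385
385: greatest Fibonacci not exceeding it is 377, leaving 8
8: greatest Fibonacci not exceeding it is 8, leaving 0
3956 = 2584 + 987 + 377 + 8, which has 4 terms.

4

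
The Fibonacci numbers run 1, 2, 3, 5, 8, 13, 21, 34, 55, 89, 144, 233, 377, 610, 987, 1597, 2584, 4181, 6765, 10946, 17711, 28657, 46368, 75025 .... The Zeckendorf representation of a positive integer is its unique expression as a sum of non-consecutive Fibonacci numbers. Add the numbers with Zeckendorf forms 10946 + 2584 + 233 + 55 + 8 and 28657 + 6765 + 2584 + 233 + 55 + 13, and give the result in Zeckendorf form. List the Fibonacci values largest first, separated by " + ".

46368 + 4181 + 987 + 377 + 144 + 55 + 21

The two numbers are 13826 and 38307, so their sum is 52133.
subtract 46368 from 52133: 5765 remains
subtract 4181 from 5765: 1584 remains
subtract 987 from 1584: 597 remains
subtract 377 from 597: 220 remains
subtract 144 from 220: 76 remains
subtract 55 from 76: 21 remains
subtract 21 from 21: 0 remains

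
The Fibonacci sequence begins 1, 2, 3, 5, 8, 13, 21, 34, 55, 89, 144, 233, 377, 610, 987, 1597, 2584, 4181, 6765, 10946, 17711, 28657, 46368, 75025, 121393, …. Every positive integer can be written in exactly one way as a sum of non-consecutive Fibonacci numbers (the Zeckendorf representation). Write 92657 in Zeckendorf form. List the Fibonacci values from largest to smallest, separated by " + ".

Repeatedly subtract the largest Fibonacci number that fits:
92657: greatest Fibonacci not exceeding it is 75025, leaving 17632
17632: greatest Fibonacci not exceeding it is 10946, leaving 6686
6686: greatest Fibonacci not exceeding it is 4181, leaving 2505
2505: greatest Fibonacci not exceeding it is 1597, leaving 908
908: greatest Fibonacci not exceeding it is 610, leaving 298
298: greatest Fibonacci not exceeding it is 233, leaving 65
65: greatest Fibonacci not exceeding it is 55, leaving 10
10: greatest Fibonacci not exceeding it is 8, leaving 2
2: greatest Fibonacci not exceeding it is 2, leaving 0
So 92657 = 75025 + 10946 + 4181 + 1597 + 610 + 233 + 55 + 8 + 2, with no two terms consecutive in the sequence.

75025 + 10946 + 4181 + 1597 + 610 + 233 + 55 + 8 + 2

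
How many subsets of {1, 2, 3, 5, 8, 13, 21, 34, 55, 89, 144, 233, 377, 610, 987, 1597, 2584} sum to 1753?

Each representation comes from the Zeckendorf form by replacing some F_k with F_{k−1} + F_{k−2} where possible.
1753 = 1597+144+8+3+1 = 1597+89+55+8+3+1 = 987+610+144+8+3+1 = … (6 more), for 9 in all.

9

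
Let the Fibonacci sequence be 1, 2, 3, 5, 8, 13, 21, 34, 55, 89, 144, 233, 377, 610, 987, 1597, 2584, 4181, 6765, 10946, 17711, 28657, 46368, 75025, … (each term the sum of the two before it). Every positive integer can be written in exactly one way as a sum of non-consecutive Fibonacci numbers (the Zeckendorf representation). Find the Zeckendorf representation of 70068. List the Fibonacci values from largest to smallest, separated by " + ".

Repeatedly subtract the largest Fibonacci number that fits:
46368 ≤ 70068 < 75025, so take 46368; remainder 23700
17711 ≤ 23700 < 28657, so take 17711; remainder 5989
4181 ≤ 5989 < 6765, so take 4181; remainder 1808
1597 ≤ 1808 < 2584, so take 1597; remainder 211
144 ≤ 211 < 233, so take 144; remainder 67
55 ≤ 67 < 89, so take 55; remainder 12
8 ≤ 12 < 13, so take 8; remainder 4
3 ≤ 4 < 5, so take 3; remainder 1
1 ≤ 1 < 2, so take 1; remainder 0
So 70068 = 46368 + 17711 + 4181 + 1597 + 144 + 55 + 8 + 3 + 1, with no two terms consecutive in the sequence.

46368 + 17711 + 4181 + 1597 + 144 + 55 + 8 + 3 + 1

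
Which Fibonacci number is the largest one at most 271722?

196418

196418 ≤ 271722 < 317811, so the largest Fibonacci number not exceeding 271722 is 196418.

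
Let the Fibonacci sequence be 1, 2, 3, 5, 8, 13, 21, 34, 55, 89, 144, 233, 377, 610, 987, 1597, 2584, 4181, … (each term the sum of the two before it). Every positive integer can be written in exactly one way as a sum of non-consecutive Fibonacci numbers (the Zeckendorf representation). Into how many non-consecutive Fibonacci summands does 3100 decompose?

6

2584 ≤ 3100 < 4181, so take 2584; remainder 516
377 ≤ 516 < 610, so take 377; remainder 139
89 ≤ 139 < 144, so take 89; remainder 50
34 ≤ 50 < 55, so take 34; remainder 16
13 ≤ 16 < 21, so take 13; remainder 3
3 ≤ 3 < 5, so take 3; remainder 0
3100 = 2584 + 377 + 89 + 34 + 13 + 3, which has 6 terms.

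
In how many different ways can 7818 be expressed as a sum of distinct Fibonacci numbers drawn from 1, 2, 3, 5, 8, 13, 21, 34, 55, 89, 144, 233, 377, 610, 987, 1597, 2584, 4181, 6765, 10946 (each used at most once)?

7818 = 6765+987+55+8+3 = 6765+987+55+8+2+1 = 6765+987+34+21+8+3 = 6765+610+377+55+8+3 = … (64 more), for 68 in all.

68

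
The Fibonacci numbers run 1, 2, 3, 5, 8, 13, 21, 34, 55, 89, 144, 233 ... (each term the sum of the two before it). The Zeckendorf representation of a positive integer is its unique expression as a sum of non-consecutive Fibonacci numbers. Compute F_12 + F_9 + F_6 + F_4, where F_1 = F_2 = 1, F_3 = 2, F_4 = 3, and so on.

F_12 + F_9 + F_6 + F_4 = 144 + 34 + 8 + 3 = 189.

189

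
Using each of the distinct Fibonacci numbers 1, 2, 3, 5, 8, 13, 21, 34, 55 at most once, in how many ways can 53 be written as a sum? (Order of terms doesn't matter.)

4

Each representation comes from the Zeckendorf form by replacing some F_k with F_{k−1} + F_{k−2} where possible.
53 = 34+13+5+1 = 34+13+3+2+1 = 34+8+5+3+2+1 = 21+13+8+5+3+2+1 — 4 representations.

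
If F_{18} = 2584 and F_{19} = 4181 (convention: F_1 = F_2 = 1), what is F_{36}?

By the doubling identity F_{2k} = F_k(2F_{k+1} − F_k): F_{36} = 2584·(2·4181 − 2584) = 2584·5778 = 14930352.

14930352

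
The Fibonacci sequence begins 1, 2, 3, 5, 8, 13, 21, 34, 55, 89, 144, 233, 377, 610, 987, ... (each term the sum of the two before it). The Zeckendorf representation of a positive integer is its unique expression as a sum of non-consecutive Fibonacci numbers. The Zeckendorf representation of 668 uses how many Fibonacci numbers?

largest Fibonacci ≤ 668 is 610; 668 − 610 = 58
largest Fibonacci ≤ 58 is 55; 58 − 55 = 3
largest Fibonacci ≤ 3 is 3; 3 − 3 = 0
668 = 610 + 55 + 3, which has 3 terms.

3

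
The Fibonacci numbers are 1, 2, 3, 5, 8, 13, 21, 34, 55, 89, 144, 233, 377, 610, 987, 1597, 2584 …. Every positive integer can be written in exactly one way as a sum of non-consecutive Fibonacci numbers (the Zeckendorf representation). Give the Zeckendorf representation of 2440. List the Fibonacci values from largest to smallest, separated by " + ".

2440 − 1597 = 843
843 − 610 = 233
233 − 233 = 0
So 2440 = 1597 + 610 + 233, with no two terms consecutive in the sequence.

1597 + 610 + 233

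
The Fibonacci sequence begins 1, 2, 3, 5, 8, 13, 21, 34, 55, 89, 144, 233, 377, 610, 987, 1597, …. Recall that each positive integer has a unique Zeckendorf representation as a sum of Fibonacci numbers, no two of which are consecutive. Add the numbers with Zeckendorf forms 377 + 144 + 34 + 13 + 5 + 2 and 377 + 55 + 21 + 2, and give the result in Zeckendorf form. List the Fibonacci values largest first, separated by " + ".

987 + 34 + 8 + 1

The two numbers are 575 and 455, so their sum is 1030.
Greedy algorithm:
take 987 (≤ 1030); 1030 − 987 = 43
take 34 (≤ 43); 43 − 34 = 9
take 8 (≤ 9); 9 − 8 = 1
take 1 (≤ 1); 1 − 1 = 0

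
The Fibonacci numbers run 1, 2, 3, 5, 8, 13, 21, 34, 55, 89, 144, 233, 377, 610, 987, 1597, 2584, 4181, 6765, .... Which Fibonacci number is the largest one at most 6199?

4181 ≤ 6199 < 6765, so the largest Fibonacci number not exceeding 6199 is 4181.

4181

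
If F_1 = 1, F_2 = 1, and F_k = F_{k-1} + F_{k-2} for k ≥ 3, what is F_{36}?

14930352

Iterating the recurrence up to F_{32} = 2178309 and F_{31} = 1346269:
F_{33} = F_{32} + F_{31} = 2178309 + 1346269 = 3524578
F_{34} = F_{33} + F_{32} = 3524578 + 2178309 = 5702887
F_{35} = F_{34} + F_{33} = 5702887 + 3524578 = 9227465
F_{36} = F_{35} + F_{34} = 9227465 + 5702887 = 14930352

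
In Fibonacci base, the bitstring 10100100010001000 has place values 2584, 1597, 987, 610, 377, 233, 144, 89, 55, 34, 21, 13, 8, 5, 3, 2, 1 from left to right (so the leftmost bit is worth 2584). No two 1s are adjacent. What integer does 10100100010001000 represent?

3843

Summing the place values of the 1 bits: 2584 + 987 + 233 + 34 + 5 = 3843.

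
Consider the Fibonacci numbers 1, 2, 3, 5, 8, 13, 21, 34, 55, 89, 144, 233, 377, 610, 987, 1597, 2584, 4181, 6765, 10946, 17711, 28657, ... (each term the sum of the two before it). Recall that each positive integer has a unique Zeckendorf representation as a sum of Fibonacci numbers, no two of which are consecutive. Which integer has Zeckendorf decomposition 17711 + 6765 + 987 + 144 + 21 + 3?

17711 + 6765 + 987 + 144 + 21 + 3 = 25631.

25631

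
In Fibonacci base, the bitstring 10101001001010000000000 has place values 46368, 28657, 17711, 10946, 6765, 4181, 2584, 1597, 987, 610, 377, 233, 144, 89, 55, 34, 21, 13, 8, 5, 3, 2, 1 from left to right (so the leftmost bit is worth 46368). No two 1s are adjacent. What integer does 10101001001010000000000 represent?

Summing the place values of the 1 bits: 46368 + 17711 + 6765 + 1597 + 377 + 144 = 72962.

72962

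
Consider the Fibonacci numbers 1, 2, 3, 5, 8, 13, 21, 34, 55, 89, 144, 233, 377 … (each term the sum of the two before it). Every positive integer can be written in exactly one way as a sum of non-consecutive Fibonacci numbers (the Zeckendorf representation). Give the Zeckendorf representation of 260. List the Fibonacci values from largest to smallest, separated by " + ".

233 + 21 + 5 + 1

260 − 233 = 27
27 − 21 = 6
6 − 5 = 1
1 − 1 = 0
So 260 = 233 + 21 + 5 + 1, with no two terms consecutive in the sequence.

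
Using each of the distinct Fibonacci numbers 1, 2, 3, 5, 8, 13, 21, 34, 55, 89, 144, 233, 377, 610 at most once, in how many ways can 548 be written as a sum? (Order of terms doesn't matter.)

Each representation comes from the Zeckendorf form by replacing some F_k with F_{k−1} + F_{k−2} where possible.
548 = 377+144+21+5+1 = 377+144+21+3+2+1 = 377+144+13+8+5+1 = 377+89+55+21+5+1 = … (12 more), for 16 in all.

16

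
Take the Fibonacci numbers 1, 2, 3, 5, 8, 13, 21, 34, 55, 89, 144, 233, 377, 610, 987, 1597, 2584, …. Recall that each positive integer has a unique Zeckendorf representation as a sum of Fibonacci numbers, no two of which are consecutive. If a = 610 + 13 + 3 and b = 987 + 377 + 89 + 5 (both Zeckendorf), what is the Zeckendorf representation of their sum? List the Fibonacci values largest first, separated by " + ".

1597 + 377 + 89 + 21

The two numbers are 626 and 1458, so their sum is 2084.
Greedy algorithm:
2084: greatest Fibonacci not exceeding it is 1597, leaving 487
487: greatest Fibonacci not exceeding it is 377, leaving 110
110: greatest Fibonacci not exceeding it is 89, leaving 21
21: greatest Fibonacci not exceeding it is 21, leaving 0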